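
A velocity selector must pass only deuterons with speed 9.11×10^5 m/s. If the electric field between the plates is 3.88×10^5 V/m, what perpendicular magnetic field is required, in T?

B ≈ 0.426 T

qE = qvB ⇒ B = E/v = (3.88×10^5) / (9.11×10^5) = 0.426 T.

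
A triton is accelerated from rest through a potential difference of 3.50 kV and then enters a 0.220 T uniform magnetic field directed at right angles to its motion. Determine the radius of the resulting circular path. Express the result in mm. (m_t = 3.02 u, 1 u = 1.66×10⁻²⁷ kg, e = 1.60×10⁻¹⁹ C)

The kinetic energy gained is K = qV = (1×1.60×10^-19)(3500) = 5.60×10^-16 J.
v = √(2K/m) = 4.73×10^5 m/s.
r = mv/(qB) = (5.01×10^-27)(4.73×10^5) / [(1×1.60×10^-19)(0.220)] = 0.0673 m.

r ≈ 67.3 mm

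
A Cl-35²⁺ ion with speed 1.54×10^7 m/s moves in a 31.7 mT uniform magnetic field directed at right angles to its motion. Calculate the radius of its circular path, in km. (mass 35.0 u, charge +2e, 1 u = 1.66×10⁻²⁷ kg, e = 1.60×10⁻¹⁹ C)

r ≈ 0.0882 km

The magnetic force provides the centripetal force: qvB = mv²/r, so r = mv/(qB).
r = (5.81×10^-26 kg)(1.54×10^7 m/s) / [(2×1.60×10^-19 C)(0.0317 T)] = 88.2 m.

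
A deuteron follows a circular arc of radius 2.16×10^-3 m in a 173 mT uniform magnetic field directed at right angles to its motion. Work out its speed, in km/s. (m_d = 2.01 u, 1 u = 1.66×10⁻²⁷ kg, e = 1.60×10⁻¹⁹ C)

From qvB = mv²/r, v = qBr/m.
v = (1×1.60×10^-19)(0.173)(2.16×10^-3) / (3.34×10^-27) = 1.79×10^4 m/s.

v ≈ 17.9 km/s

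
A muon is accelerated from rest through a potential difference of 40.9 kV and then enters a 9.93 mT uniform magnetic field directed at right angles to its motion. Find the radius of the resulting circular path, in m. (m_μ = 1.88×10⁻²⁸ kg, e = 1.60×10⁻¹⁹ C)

The kinetic energy gained is K = qV = (1×1.60×10^-19)(4.09×10^4) = 6.54×10^-15 J.
v = √(2K/m) = 8.34×10^6 m/s.
r = mv/(qB) = (1.88×10^-28)(8.34×10^6) / [(1×1.60×10^-19)(9.93×10^-3)] = 0.987 m.

r ≈ 0.987 m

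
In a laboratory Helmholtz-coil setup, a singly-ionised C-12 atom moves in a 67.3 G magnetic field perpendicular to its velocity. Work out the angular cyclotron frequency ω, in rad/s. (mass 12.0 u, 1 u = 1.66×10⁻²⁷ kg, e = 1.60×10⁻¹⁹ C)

ω ≈ 5.41×10^4 rad/s

ω = qB/m = (1×1.60×10^-19)(6.73×10^-3) / (1.99×10^-26) = 5.41×10^4 rad/s.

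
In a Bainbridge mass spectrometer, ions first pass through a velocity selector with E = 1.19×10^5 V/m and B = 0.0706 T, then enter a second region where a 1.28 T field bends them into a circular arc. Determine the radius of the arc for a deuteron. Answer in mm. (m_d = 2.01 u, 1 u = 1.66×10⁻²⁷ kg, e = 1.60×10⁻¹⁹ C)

r ≈ 27.5 mm

The selector passes v = E/B = 1.19×10^5/0.0706 = 1.69×10^6 m/s.
In the deflection region, r = mv/(qB₂) = (3.34×10^-27)(1.69×10^6) / [(1×1.60×10^-19)(1.28)] = 0.0275 m.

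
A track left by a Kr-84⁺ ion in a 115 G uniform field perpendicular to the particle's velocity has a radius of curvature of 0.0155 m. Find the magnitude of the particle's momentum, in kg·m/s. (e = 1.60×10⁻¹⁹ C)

p ≈ 2.85×10^-23 kg·m/s

Since qvB = mv²/r, the momentum p = mv = qBr.
p = (1×1.60×10^-19)(0.0115)(0.0155) = 2.85×10^-23 kg·m/s.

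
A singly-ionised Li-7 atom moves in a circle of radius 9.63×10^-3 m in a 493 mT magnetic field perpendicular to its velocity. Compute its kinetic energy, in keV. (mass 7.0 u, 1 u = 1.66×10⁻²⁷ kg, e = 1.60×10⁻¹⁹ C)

v = qBr/m = (1×1.60×10^-19)(0.493)(9.63×10^-3) / (1.16×10^-26) = 6.54×10^4 m/s.
K = ½mv² = 0.5·(1.16×10^-26)·(6.54×10^4)² = 2.48×10^-17 J = 0.155 keV.

K ≈ 0.155 keV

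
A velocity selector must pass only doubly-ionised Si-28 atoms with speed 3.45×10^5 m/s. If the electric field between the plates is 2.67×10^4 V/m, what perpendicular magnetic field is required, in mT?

qE = qvB ⇒ B = E/v = (2.67×10^4) / (3.45×10^5) = 0.0774 T.

B ≈ 77.4 mT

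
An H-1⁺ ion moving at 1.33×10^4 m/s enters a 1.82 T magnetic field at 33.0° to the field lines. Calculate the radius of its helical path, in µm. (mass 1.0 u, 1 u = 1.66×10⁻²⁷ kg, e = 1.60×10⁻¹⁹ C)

r ≈ 41.3 µm

Only the perpendicular component v⊥ = v sin33.0° = 7240 m/s is bent by the field.
r = m v⊥ /(qB) = (1.66×10^-27)(7240) / [(1×1.60×10^-19)(1.82)] = 4.13×10^-5 m.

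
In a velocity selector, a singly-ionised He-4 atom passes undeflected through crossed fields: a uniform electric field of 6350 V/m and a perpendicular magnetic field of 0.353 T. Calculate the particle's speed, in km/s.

For zero net force, qE = qvB, so v = E/B.
v = (6350) / (0.353) = 1.80×10^4 m/s.

v ≈ 18.0 km/s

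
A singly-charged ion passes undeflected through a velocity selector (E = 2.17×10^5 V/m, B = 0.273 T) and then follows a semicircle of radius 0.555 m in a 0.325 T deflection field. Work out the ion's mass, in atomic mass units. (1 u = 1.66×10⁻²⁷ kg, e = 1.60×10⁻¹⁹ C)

m ≈ 21.9 u

v = E/B₁ = 7.95×10^5 m/s.
From r = mv/(qB₂), m = qB₂r/v = (1×1.60×10^-19)(0.325)(0.555) / (7.95×10^5) = 3.63×10^-26 kg.
In atomic mass units: m = 3.63×10^-26 / 1.66×10^-27 = 21.9 u.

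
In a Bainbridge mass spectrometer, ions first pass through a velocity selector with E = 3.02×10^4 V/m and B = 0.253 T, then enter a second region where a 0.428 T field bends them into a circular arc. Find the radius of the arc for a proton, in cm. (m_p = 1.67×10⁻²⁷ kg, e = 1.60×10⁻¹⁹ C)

r ≈ 0.291 cm

The selector passes v = E/B = 3.02×10^4/0.253 = 1.19×10^5 m/s.
In the deflection region, r = mv/(qB₂) = (1.67×10^-27)(1.19×10^5) / [(1×1.60×10^-19)(0.428)] = 2.91×10^-3 m.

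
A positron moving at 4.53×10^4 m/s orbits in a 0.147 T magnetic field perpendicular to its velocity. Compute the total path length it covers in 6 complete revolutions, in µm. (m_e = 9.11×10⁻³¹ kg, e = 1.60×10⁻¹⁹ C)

r = mv/(qB) = 1.75×10^-6 m, so one revolution covers 2πr = 1.10×10^-5 m.
In 6 revolutions: L = 6·2πr = 6.61×10^-5 m.

L ≈ 66.1 µm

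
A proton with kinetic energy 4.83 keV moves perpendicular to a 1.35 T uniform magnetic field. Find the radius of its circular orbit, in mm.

Convert the energy: K = 4.83 keV = 7.73×10^-16 J.
v = √(2K/m) = √(2·7.73×10^-16/1.67×10^-27) = 9.62×10^5 m/s.
r = mv/(qB) = (1.67×10^-27)(9.62×10^5) / [(1×1.60×10^-19)(1.35)] = 7.44×10^-3 m.

r ≈ 7.44 mm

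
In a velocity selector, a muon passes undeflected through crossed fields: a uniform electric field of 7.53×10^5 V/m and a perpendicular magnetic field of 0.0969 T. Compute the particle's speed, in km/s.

For zero net force, qE = qvB, so v = E/B.
v = (7.53×10^5) / (0.0969) = 7.77×10^6 m/s.

v ≈ 7770 km/s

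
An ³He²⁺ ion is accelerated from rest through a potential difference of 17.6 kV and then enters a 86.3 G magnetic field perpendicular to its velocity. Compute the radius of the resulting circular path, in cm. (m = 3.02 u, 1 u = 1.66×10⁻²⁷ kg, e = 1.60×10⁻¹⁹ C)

r ≈ 272 cm

The kinetic energy gained is K = qV = (2×1.60×10^-19)(1.76×10^4) = 5.63×10^-15 J.
v = √(2K/m) = 1.50×10^6 m/s.
r = mv/(qB) = (5.01×10^-27)(1.50×10^6) / [(2×1.60×10^-19)(8.63×10^-3)] = 2.72 m.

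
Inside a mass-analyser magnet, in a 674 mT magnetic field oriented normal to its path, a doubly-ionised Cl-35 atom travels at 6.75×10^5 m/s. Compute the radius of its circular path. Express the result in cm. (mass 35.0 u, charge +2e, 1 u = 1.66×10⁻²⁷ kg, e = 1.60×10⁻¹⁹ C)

The magnetic force provides the centripetal force: qvB = mv²/r, so r = mv/(qB).
r = (5.81×10^-26 kg)(6.75×10^5 m/s) / [(2×1.60×10^-19 C)(0.674 T)] = 0.182 m.

r ≈ 18.2 cm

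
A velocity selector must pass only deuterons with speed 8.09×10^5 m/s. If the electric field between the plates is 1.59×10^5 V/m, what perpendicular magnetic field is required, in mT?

qE = qvB ⇒ B = E/v = (1.59×10^5) / (8.09×10^5) = 0.197 T.

B ≈ 197 mT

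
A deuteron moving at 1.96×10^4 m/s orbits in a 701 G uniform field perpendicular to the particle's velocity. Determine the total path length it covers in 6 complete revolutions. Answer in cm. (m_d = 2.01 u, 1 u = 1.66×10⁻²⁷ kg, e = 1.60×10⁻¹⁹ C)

r = mv/(qB) = 5.83×10^-3 m, so one revolution covers 2πr = 0.0366 m.
In 6 revolutions: L = 6·2πr = 0.220 m.

L ≈ 22.0 cm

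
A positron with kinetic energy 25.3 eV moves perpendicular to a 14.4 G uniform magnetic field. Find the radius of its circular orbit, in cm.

r ≈ 1.18 cm

Convert the energy: K = 25.3 eV = 4.05×10^-18 J.
v = √(2K/m) = √(2·4.05×10^-18/9.11×10^-31) = 2.98×10^6 m/s.
r = mv/(qB) = (9.11×10^-31)(2.98×10^6) / [(1×1.60×10^-19)(1.44×10^-3)] = 0.0118 m.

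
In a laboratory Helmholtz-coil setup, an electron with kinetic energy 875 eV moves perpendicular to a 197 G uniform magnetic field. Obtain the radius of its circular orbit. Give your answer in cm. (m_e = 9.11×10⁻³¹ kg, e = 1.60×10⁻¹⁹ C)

r ≈ 0.507 cm

Convert the energy: K = 875 eV = 1.40×10^-16 J.
v = √(2K/m) = √(2·1.40×10^-16/9.11×10^-31) = 1.75×10^7 m/s.
r = mv/(qB) = (9.11×10^-31)(1.75×10^7) / [(1×1.60×10^-19)(0.0197)] = 5.07×10^-3 m.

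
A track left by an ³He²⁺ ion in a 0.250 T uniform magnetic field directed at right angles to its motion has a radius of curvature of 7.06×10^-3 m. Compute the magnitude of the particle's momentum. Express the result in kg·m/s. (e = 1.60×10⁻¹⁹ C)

p ≈ 5.65×10^-22 kg·m/s

Since qvB = mv²/r, the momentum p = mv = qBr.
p = (2×1.60×10^-19)(0.250)(7.06×10^-3) = 5.65×10^-22 kg·m/s.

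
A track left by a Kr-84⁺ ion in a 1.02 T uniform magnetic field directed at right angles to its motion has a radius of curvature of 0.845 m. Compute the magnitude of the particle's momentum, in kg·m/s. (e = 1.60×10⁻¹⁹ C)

Since qvB = mv²/r, the momentum p = mv = qBr.
p = (1×1.60×10^-19)(1.02)(0.845) = 1.38×10^-19 kg·m/s.

p ≈ 1.38×10^-19 kg·m/s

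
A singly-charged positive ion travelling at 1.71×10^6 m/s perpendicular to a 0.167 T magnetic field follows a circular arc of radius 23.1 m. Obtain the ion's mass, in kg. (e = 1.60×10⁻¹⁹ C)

m ≈ 3.61×10^-25 kg

qvB = mv²/r ⇒ m = qBr/v.
m = (1×1.60×10^-19)(0.167)(23.1) / (1.71×10^6) = 3.61×10^-25 kg.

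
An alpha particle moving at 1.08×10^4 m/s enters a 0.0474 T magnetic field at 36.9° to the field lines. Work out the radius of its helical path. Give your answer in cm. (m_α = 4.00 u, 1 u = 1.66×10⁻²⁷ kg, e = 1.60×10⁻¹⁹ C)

Only the perpendicular component v⊥ = v sin36.9° = 6480 m/s is bent by the field.
r = m v⊥ /(qB) = (6.64×10^-27)(6480) / [(2×1.60×10^-19)(0.0474)] = 2.84×10^-3 m.

r ≈ 0.284 cm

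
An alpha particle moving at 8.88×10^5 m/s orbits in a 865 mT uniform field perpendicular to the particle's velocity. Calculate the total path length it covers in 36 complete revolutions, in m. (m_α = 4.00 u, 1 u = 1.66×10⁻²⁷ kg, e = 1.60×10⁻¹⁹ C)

r = mv/(qB) = 0.0213 m, so one revolution covers 2πr = 0.134 m.
In 36 revolutions: L = 36·2πr = 4.82 m.

L ≈ 4.82 m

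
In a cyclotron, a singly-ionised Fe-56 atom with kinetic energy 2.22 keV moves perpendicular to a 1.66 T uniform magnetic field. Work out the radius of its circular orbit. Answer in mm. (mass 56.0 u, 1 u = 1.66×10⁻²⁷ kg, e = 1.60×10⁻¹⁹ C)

r ≈ 30.6 mm

Convert the energy: K = 2.22 keV = 3.55×10^-16 J.
v = √(2K/m) = √(2·3.55×10^-16/9.30×10^-26) = 8.74×10^4 m/s.
r = mv/(qB) = (9.30×10^-26)(8.74×10^4) / [(1×1.60×10^-19)(1.66)] = 0.0306 m.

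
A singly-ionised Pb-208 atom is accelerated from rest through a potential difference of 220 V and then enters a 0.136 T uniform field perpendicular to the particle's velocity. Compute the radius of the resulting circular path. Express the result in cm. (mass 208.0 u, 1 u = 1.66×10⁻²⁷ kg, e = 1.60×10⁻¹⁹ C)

r ≈ 22.7 cm

The kinetic energy gained is K = qV = (1×1.60×10^-19)(220) = 3.52×10^-17 J.
v = √(2K/m) = 1.43×10^4 m/s.
r = mv/(qB) = (3.45×10^-25)(1.43×10^4) / [(1×1.60×10^-19)(0.136)] = 0.227 m.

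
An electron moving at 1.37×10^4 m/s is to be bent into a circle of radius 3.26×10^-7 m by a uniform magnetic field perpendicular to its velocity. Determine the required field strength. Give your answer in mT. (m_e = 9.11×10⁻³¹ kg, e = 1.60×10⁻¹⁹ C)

B ≈ 239 mT

qvB = mv²/r gives B = mv/(qr).
B = (9.11×10^-31)(1.37×10^4) / [(1×1.60×10^-19)(3.26×10^-7)] = 0.239 T.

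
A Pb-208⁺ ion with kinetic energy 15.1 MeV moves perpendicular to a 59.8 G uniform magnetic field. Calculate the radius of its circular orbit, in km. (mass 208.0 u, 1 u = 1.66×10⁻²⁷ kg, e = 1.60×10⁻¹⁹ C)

Convert the energy: K = 15.1 MeV = 2.42×10^-12 J.
v = √(2K/m) = √(2·2.42×10^-12/3.45×10^-25) = 3.74×10^6 m/s.
r = mv/(qB) = (3.45×10^-25)(3.74×10^6) / [(1×1.60×10^-19)(5.98×10^-3)] = 1350 m.

r ≈ 1.35 km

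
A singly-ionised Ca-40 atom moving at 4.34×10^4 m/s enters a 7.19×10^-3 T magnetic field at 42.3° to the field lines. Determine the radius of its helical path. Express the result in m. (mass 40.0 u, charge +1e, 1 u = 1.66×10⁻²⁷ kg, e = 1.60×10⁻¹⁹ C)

r ≈ 1.69 m

Only the perpendicular component v⊥ = v sin42.3° = 2.92×10^4 m/s is bent by the field.
r = m v⊥ /(qB) = (6.64×10^-26)(2.92×10^4) / [(1×1.60×10^-19)(7.19×10^-3)] = 1.69 m.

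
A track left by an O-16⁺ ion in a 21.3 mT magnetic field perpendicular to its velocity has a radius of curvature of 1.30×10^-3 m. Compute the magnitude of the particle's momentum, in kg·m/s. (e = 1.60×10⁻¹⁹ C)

Since qvB = mv²/r, the momentum p = mv = qBr.
p = (1×1.60×10^-19)(0.0213)(1.30×10^-3) = 4.43×10^-24 kg·m/s.

p ≈ 4.43×10^-24 kg·m/s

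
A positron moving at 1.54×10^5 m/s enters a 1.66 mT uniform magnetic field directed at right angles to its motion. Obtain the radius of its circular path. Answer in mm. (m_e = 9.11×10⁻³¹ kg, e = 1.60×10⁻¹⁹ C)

The magnetic force provides the centripetal force: qvB = mv²/r, so r = mv/(qB).
r = (9.11×10^-31 kg)(1.54×10^5 m/s) / [(1×1.60×10^-19 C)(1.66×10^-3 T)] = 5.28×10^-4 m.

r ≈ 0.528 mm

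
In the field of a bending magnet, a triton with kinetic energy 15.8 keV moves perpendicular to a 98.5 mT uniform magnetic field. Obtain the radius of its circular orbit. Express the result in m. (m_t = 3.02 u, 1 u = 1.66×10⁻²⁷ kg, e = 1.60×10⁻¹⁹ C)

Convert the energy: K = 15.8 keV = 2.53×10^-15 J.
v = √(2K/m) = √(2·2.53×10^-15/5.01×10^-27) = 1.00×10^6 m/s.
r = mv/(qB) = (5.01×10^-27)(1.00×10^6) / [(1×1.60×10^-19)(0.0985)] = 0.319 m.

r ≈ 0.319 m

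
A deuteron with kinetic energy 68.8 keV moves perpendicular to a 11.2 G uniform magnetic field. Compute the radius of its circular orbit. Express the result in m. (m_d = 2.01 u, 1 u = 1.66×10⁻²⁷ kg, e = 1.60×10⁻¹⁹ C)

r ≈ 47.8 m

Convert the energy: K = 68.8 keV = 1.10×10^-14 J.
v = √(2K/m) = √(2·1.10×10^-14/3.34×10^-27) = 2.57×10^6 m/s.
r = mv/(qB) = (3.34×10^-27)(2.57×10^6) / [(1×1.60×10^-19)(1.12×10^-3)] = 47.8 m.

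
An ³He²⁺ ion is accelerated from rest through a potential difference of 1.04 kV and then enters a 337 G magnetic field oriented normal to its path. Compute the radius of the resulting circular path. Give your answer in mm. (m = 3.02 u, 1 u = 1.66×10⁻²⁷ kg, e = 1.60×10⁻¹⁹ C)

The kinetic energy gained is K = qV = (2×1.60×10^-19)(1040) = 3.33×10^-16 J.
v = √(2K/m) = 3.64×10^5 m/s.
r = mv/(qB) = (5.01×10^-27)(3.64×10^5) / [(2×1.60×10^-19)(0.0337)] = 0.169 m.

r ≈ 169 mm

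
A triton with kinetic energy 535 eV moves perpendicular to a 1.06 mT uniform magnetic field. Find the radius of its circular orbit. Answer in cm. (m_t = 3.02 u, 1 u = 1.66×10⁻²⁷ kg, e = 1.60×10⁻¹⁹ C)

r ≈ 546 cm

Convert the energy: K = 535 eV = 8.56×10^-17 J.
v = √(2K/m) = √(2·8.56×10^-17/5.01×10^-27) = 1.85×10^5 m/s.
r = mv/(qB) = (5.01×10^-27)(1.85×10^5) / [(1×1.60×10^-19)(1.06×10^-3)] = 5.46 m.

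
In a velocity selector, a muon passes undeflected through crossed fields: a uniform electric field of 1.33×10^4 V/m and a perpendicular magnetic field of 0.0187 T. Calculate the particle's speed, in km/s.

v ≈ 711 km/s

For zero net force, qE = qvB, so v = E/B.
v = (1.33×10^4) / (0.0187) = 7.11×10^5 m/s.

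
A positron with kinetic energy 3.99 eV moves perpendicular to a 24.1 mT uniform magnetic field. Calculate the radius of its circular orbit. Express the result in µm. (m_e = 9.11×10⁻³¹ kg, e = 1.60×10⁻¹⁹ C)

Convert the energy: K = 3.99 eV = 6.38×10^-19 J.
v = √(2K/m) = √(2·6.38×10^-19/9.11×10^-31) = 1.18×10^6 m/s.
r = mv/(qB) = (9.11×10^-31)(1.18×10^6) / [(1×1.60×10^-19)(0.0241)] = 2.80×10^-4 m.

r ≈ 280 µm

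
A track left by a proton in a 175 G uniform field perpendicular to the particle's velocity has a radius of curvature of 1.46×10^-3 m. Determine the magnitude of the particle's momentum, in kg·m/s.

Since qvB = mv²/r, the momentum p = mv = qBr.
p = (1×1.60×10^-19)(0.0175)(1.46×10^-3) = 4.09×10^-24 kg·m/s.

p ≈ 4.09×10^-24 kg·m/s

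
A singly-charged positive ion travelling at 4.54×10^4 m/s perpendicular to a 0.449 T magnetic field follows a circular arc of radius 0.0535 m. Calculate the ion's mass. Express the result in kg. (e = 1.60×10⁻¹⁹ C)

m ≈ 8.47×10^-26 kg

qvB = mv²/r ⇒ m = qBr/v.
m = (1×1.60×10^-19)(0.449)(0.0535) / (4.54×10^4) = 8.47×10^-26 kg.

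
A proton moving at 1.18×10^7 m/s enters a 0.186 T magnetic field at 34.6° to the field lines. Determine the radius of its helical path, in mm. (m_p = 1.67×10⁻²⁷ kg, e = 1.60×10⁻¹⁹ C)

Only the perpendicular component v⊥ = v sin34.6° = 6.70×10^6 m/s is bent by the field.
r = m v⊥ /(qB) = (1.67×10^-27)(6.70×10^6) / [(1×1.60×10^-19)(0.186)] = 0.376 m.

r ≈ 376 mm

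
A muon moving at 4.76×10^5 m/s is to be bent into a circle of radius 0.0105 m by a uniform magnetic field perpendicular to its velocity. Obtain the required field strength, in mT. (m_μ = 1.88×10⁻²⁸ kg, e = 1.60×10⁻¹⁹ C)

qvB = mv²/r gives B = mv/(qr).
B = (1.88×10^-28)(4.76×10^5) / [(1×1.60×10^-19)(0.0105)] = 0.0533 T.

B ≈ 53.3 mT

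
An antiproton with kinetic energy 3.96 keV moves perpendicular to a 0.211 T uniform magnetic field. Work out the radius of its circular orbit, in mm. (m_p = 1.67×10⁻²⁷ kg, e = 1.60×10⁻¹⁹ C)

r ≈ 43.1 mm

Convert the energy: K = 3.96 keV = 6.34×10^-16 J.
v = √(2K/m) = √(2·6.34×10^-16/1.67×10^-27) = 8.71×10^5 m/s.
r = mv/(qB) = (1.67×10^-27)(8.71×10^5) / [(1×1.60×10^-19)(0.211)] = 0.0431 m.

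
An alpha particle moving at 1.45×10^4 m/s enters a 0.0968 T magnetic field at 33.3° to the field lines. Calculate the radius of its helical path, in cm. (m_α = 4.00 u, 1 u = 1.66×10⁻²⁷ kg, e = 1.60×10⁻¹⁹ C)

r ≈ 0.171 cm

Only the perpendicular component v⊥ = v sin33.3° = 7960 m/s is bent by the field.
r = m v⊥ /(qB) = (6.64×10^-27)(7960) / [(2×1.60×10^-19)(0.0968)] = 1.71×10^-3 m.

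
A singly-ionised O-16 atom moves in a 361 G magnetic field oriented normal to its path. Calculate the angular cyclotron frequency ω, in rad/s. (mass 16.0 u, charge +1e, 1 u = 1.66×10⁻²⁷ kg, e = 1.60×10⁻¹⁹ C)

ω ≈ 2.17×10^5 rad/s

ω = qB/m = (1×1.60×10^-19)(0.0361) / (2.66×10^-26) = 2.17×10^5 rad/s.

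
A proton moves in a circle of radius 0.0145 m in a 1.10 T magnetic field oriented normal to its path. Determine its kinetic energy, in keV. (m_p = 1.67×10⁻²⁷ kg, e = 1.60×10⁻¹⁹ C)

K ≈ 12.2 keV

v = qBr/m = (1×1.60×10^-19)(1.10)(0.0145) / (1.67×10^-27) = 1.53×10^6 m/s.
K = ½mv² = 0.5·(1.67×10^-27)·(1.53×10^6)² = 1.95×10^-15 J = 12.2 keV.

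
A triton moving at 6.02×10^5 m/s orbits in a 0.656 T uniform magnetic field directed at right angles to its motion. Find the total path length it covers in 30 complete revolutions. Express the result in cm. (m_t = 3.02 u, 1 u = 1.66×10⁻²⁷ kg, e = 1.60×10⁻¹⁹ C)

L ≈ 542 cm

r = mv/(qB) = 0.0288 m, so one revolution covers 2πr = 0.181 m.
In 30 revolutions: L = 30·2πr = 5.42 m.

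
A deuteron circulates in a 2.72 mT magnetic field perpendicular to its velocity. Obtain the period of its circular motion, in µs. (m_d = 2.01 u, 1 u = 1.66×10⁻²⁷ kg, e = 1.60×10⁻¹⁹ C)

The cyclotron period is independent of speed: T = 2πm/(qB).
T = 2π(3.34×10^-27) / [(1×1.60×10^-19)(2.72×10^-3)] = 4.82×10^-5 s.

T ≈ 48.2 µs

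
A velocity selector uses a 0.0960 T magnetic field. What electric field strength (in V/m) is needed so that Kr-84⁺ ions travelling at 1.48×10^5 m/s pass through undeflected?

qE = qvB ⇒ E = vB = (1.48×10^5)(0.0960) = 1.42×10^4 V/m.

E ≈ 1.42×10^4 V/m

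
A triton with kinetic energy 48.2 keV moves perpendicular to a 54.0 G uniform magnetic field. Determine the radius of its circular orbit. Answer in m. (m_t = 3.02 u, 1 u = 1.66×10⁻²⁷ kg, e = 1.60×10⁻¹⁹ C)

Convert the energy: K = 48.2 keV = 7.71×10^-15 J.
v = √(2K/m) = √(2·7.71×10^-15/5.01×10^-27) = 1.75×10^6 m/s.
r = mv/(qB) = (5.01×10^-27)(1.75×10^6) / [(1×1.60×10^-19)(5.40×10^-3)] = 10.2 m.

r ≈ 10.2 m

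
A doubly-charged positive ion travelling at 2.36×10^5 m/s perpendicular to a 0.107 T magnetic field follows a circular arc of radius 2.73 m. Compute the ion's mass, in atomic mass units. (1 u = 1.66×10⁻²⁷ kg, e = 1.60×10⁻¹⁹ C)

qvB = mv²/r ⇒ m = qBr/v.
m = (2×1.60×10^-19)(0.107)(2.73) / (2.36×10^5) = 3.96×10^-25 kg = 239 u.

m ≈ 239 u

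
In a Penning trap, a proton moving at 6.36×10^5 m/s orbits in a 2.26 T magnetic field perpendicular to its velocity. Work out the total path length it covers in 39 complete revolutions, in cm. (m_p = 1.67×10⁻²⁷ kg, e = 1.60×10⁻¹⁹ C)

L ≈ 72.0 cm

r = mv/(qB) = 2.94×10^-3 m, so one revolution covers 2πr = 0.0185 m.
In 39 revolutions: L = 39·2πr = 0.720 m.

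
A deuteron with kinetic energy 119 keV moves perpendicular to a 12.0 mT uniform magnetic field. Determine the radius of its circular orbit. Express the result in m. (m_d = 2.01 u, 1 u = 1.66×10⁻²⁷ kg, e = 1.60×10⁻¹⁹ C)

r ≈ 5.87 m

Convert the energy: K = 119 keV = 1.90×10^-14 J.
v = √(2K/m) = √(2·1.90×10^-14/3.34×10^-27) = 3.38×10^6 m/s.
r = mv/(qB) = (3.34×10^-27)(3.38×10^6) / [(1×1.60×10^-19)(0.0120)] = 5.87 m.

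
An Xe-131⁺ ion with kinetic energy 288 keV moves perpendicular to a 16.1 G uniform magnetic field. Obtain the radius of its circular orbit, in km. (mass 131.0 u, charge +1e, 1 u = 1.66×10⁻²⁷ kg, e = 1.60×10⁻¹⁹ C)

r ≈ 0.550 km

Convert the energy: K = 288 keV = 4.61×10^-14 J.
v = √(2K/m) = √(2·4.61×10^-14/2.17×10^-25) = 6.51×10^5 m/s.
r = mv/(qB) = (2.17×10^-25)(6.51×10^5) / [(1×1.60×10^-19)(1.61×10^-3)] = 550 m.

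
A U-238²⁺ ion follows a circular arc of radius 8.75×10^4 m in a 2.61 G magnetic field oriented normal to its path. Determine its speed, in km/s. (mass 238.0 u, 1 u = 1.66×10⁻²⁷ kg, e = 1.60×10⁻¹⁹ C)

From qvB = mv²/r, v = qBr/m.
v = (2×1.60×10^-19)(2.61×10^-4)(8.75×10^4) / (3.95×10^-25) = 1.85×10^7 m/s.

v ≈ 18500 km/s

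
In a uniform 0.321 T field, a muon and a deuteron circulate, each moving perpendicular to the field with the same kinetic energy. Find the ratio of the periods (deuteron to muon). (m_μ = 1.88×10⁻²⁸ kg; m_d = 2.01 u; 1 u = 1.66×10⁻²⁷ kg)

T = 2πm/(qB) is independent of speed, so T₂/T₁ = (m₂/q₂)/(m₁/q₁).
T_{deuteron}/T_{muon} = (3.34×10^-27/1e) / (1.88×10^-28/1e) = 17.7.

ratio ≈ 17.7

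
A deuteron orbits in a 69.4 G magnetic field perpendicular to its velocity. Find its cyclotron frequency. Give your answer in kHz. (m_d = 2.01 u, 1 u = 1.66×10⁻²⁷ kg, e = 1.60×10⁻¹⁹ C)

f = qB/(2πm) = (1×1.60×10^-19)(6.94×10^-3) / [2π(3.34×10^-27)] = 5.30×10^4 Hz.

f ≈ 53.0 kHz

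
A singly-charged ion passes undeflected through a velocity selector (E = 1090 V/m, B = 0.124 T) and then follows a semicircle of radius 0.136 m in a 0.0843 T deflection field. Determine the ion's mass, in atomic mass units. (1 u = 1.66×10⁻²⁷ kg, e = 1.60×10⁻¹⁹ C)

v = E/B₁ = 8790 m/s.
From r = mv/(qB₂), m = qB₂r/v = (1×1.60×10^-19)(0.0843)(0.136) / (8790) = 2.09×10^-25 kg.
In atomic mass units: m = 2.09×10^-25 / 1.66×10^-27 = 126 u.

m ≈ 126 u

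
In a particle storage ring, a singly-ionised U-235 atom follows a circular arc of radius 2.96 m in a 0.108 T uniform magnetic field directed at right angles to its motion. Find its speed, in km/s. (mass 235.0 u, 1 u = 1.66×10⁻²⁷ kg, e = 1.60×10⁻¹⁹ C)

From qvB = mv²/r, v = qBr/m.
v = (1×1.60×10^-19)(0.108)(2.96) / (3.90×10^-25) = 1.31×10^5 m/s.

v ≈ 131 km/s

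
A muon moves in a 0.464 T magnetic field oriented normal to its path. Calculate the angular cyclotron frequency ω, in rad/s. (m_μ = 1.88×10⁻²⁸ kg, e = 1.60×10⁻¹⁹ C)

ω ≈ 3.95×10^8 rad/s

ω = qB/m = (1×1.60×10^-19)(0.464) / (1.88×10^-28) = 3.95×10^8 rad/s.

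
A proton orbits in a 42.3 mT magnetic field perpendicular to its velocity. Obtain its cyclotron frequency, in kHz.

f ≈ 645 kHz

f = qB/(2πm) = (1×1.60×10^-19)(0.0423) / [2π(1.67×10^-27)] = 6.45×10^5 Hz.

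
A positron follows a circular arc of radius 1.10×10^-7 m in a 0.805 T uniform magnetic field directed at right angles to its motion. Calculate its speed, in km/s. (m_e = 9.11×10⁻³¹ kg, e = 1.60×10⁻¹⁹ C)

v ≈ 15.6 km/s

From qvB = mv²/r, v = qBr/m.
v = (1×1.60×10^-19)(0.805)(1.10×10^-7) / (9.11×10^-31) = 1.56×10^4 m/s.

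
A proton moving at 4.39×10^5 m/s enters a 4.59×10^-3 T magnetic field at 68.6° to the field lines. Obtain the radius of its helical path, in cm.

r ≈ 92.9 cm

Only the perpendicular component v⊥ = v sin68.6° = 4.09×10^5 m/s is bent by the field.
r = m v⊥ /(qB) = (1.67×10^-27)(4.09×10^5) / [(1×1.60×10^-19)(4.59×10^-3)] = 0.929 m.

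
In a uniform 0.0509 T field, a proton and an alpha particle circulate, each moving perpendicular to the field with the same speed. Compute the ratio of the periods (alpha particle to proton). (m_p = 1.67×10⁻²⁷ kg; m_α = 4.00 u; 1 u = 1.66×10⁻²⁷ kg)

ratio ≈ 1.99

T = 2πm/(qB) is independent of speed, so T₂/T₁ = (m₂/q₂)/(m₁/q₁).
T_{alpha particle}/T_{proton} = (6.64×10^-27/2e) / (1.67×10^-27/1e) = 1.99.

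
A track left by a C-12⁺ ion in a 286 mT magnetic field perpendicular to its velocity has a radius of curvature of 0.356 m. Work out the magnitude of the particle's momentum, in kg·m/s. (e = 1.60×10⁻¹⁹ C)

Since qvB = mv²/r, the momentum p = mv = qBr.
p = (1×1.60×10^-19)(0.286)(0.356) = 1.63×10^-20 kg·m/s.

p ≈ 1.63×10^-20 kg·m/s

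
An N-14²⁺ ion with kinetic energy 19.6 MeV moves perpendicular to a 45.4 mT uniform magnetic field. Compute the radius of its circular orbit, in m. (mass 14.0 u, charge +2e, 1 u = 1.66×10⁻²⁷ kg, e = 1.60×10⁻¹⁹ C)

Convert the energy: K = 19.6 MeV = 3.14×10^-12 J.
v = √(2K/m) = √(2·3.14×10^-12/2.32×10^-26) = 1.64×10^7 m/s.
r = mv/(qB) = (2.32×10^-26)(1.64×10^7) / [(2×1.60×10^-19)(0.0454)] = 26.3 m.

r ≈ 26.3 m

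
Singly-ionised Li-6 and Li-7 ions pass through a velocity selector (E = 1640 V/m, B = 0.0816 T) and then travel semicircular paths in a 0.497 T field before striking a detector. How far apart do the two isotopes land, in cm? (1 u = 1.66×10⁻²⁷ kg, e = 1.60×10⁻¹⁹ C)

Both emerge at v = E/B₁ = 2.01×10^4 m/s.
r = mv/(qB₂), so r₁ = 2.517×10^-3 m and r₂ = 2.937×10^-3 m, giving Δr = 4.20×10^-4 m.
After a semicircle each ion lands a diameter 2r from the entry slit, so the separation is 2Δr = 8.39×10^-4 m.

Δd ≈ 0.0839 cm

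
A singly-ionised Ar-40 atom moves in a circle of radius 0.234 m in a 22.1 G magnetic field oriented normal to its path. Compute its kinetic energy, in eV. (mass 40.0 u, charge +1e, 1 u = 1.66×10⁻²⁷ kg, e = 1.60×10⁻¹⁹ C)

v = qBr/m = (1×1.60×10^-19)(2.21×10^-3)(0.234) / (6.64×10^-26) = 1250 m/s.
K = ½mv² = 0.5·(6.64×10^-26)·(1250)² = 5.16×10^-20 J = 0.322 eV.

K ≈ 0.322 eV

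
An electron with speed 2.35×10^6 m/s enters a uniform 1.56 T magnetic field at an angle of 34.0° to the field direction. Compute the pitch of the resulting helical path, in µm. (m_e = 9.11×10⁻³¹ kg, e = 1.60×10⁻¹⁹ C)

pitch ≈ 44.7 µm

The velocity component along B is v∥ = v cos34.0° = 1.95×10^6 m/s.
The cyclotron period T = 2πm/(qB) = 2.29×10^-11 s is set by m, q, B alone.
Pitch = v∥·T = (1.95×10^6)(2.29×10^-11) = 4.47×10^-5 m.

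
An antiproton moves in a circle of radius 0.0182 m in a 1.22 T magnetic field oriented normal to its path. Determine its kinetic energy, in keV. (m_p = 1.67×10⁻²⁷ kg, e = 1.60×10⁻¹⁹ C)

K ≈ 23.6 keV

v = qBr/m = (1×1.60×10^-19)(1.22)(0.0182) / (1.67×10^-27) = 2.13×10^6 m/s.
K = ½mv² = 0.5·(1.67×10^-27)·(2.13×10^6)² = 3.78×10^-15 J = 23.6 keV.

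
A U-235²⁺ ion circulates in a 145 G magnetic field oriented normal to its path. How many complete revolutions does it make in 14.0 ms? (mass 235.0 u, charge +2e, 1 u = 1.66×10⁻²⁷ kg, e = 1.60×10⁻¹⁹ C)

N = 26

T = 2πm/(qB) = 2π(3.901×10^-25) / [(2×1.60×10^-19)(0.0145)] = 5.2825×10^-4 s.
N = t/T = 0.0140 / 5.2825×10^-4 ≈ 26.50, so 26 complete revolutions.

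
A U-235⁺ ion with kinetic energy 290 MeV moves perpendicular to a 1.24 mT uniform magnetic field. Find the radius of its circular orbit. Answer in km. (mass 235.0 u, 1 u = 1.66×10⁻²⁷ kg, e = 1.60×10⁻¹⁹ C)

r ≈ 30.3 km

Convert the energy: K = 290 MeV = 4.64×10^-11 J.
v = √(2K/m) = √(2·4.64×10^-11/3.90×10^-25) = 1.54×10^7 m/s.
r = mv/(qB) = (3.90×10^-25)(1.54×10^7) / [(1×1.60×10^-19)(1.24×10^-3)] = 3.03×10^4 m.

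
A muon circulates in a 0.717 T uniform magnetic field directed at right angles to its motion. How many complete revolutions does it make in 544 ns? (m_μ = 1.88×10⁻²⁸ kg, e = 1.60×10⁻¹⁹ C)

T = 2πm/(qB) = 2π(1.88×10^-28) / [(1×1.60×10^-19)(0.717)] = 1.0297×10^-8 s.
N = t/T = 5.44×10^-7 / 1.0297×10^-8 ≈ 52.83, so 52 complete revolutions.

N = 52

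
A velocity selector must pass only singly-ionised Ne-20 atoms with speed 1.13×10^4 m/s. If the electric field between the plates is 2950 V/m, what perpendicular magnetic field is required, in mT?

qE = qvB ⇒ B = E/v = (2950) / (1.13×10^4) = 0.261 T.

B ≈ 261 mT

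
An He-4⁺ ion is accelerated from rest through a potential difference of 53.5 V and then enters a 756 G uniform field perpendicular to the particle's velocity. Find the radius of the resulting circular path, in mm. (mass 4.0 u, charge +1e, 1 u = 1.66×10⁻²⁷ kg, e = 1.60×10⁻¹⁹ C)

The kinetic energy gained is K = qV = (1×1.60×10^-19)(53.5) = 8.56×10^-18 J.
v = √(2K/m) = 5.08×10^4 m/s.
r = mv/(qB) = (6.64×10^-27)(5.08×10^4) / [(1×1.60×10^-19)(0.0756)] = 0.0279 m.

r ≈ 27.9 mm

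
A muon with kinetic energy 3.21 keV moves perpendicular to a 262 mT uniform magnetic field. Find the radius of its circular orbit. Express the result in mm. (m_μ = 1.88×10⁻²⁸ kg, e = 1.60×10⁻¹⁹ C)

Convert the energy: K = 3.21 keV = 5.14×10^-16 J.
v = √(2K/m) = √(2·5.14×10^-16/1.88×10^-28) = 2.34×10^6 m/s.
r = mv/(qB) = (1.88×10^-28)(2.34×10^6) / [(1×1.60×10^-19)(0.262)] = 0.0105 m.

r ≈ 10.5 mm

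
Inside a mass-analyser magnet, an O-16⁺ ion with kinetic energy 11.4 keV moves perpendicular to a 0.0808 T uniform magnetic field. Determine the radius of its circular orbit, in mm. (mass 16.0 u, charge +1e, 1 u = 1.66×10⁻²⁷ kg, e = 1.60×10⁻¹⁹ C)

r ≈ 761 mm

Convert the energy: K = 11.4 keV = 1.82×10^-15 J.
v = √(2K/m) = √(2·1.82×10^-15/2.66×10^-26) = 3.71×10^5 m/s.
r = mv/(qB) = (2.66×10^-26)(3.71×10^5) / [(1×1.60×10^-19)(0.0808)] = 0.761 m.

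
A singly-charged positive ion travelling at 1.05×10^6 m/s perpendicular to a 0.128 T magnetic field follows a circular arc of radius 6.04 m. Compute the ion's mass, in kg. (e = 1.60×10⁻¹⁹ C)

qvB = mv²/r ⇒ m = qBr/v.
m = (1×1.60×10^-19)(0.128)(6.04) / (1.05×10^6) = 1.18×10^-25 kg.

m ≈ 1.18×10^-25 kg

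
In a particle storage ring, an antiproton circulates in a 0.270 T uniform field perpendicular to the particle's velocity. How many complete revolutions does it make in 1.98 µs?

N = 8

T = 2πm/(qB) = 2π(1.67×10^-27) / [(1×1.60×10^-19)(0.270)] = 2.4289×10^-7 s.
N = t/T = 1.98×10^-6 / 2.4289×10^-7 ≈ 8.15, so 8 complete revolutions.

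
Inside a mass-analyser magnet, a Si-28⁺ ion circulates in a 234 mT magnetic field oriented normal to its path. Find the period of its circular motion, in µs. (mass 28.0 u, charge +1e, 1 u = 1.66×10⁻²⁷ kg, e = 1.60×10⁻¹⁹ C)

T ≈ 7.80 µs

The cyclotron period is independent of speed: T = 2πm/(qB).
T = 2π(4.65×10^-26) / [(1×1.60×10^-19)(0.234)] = 7.80×10^-6 s.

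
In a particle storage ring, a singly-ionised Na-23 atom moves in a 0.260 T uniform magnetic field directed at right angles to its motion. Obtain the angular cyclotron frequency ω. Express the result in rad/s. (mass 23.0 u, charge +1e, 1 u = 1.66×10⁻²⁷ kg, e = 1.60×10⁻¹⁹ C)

ω ≈ 1.09×10^6 rad/s

ω = qB/m = (1×1.60×10^-19)(0.260) / (3.82×10^-26) = 1.09×10^6 rad/s.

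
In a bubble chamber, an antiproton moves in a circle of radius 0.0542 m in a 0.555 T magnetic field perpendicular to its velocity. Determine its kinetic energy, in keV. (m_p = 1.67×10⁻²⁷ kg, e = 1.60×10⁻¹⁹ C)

v = qBr/m = (1×1.60×10^-19)(0.555)(0.0542) / (1.67×10^-27) = 2.88×10^6 m/s.
K = ½mv² = 0.5·(1.67×10^-27)·(2.88×10^6)² = 6.94×10^-15 J = 43.3 keV.

K ≈ 43.3 keV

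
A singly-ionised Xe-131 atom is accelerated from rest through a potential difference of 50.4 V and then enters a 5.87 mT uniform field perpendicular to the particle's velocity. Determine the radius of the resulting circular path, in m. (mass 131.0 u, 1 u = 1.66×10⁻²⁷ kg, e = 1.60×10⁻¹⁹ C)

The kinetic energy gained is K = qV = (1×1.60×10^-19)(50.4) = 8.06×10^-18 J.
v = √(2K/m) = 8610 m/s.
r = mv/(qB) = (2.17×10^-25)(8610) / [(1×1.60×10^-19)(5.87×10^-3)] = 1.99 m.

r ≈ 1.99 m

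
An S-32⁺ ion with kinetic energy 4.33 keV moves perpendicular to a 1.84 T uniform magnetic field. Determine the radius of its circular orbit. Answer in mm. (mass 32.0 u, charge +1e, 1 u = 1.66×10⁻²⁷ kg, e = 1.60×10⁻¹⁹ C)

Convert the energy: K = 4.33 keV = 6.93×10^-16 J.
v = √(2K/m) = √(2·6.93×10^-16/5.31×10^-26) = 1.62×10^5 m/s.
r = mv/(qB) = (5.31×10^-26)(1.62×10^5) / [(1×1.60×10^-19)(1.84)] = 0.0291 m.

r ≈ 29.1 mm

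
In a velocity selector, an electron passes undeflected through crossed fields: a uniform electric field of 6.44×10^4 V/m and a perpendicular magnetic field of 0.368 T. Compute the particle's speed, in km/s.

For zero net force, qE = qvB, so v = E/B.
v = (6.44×10^4) / (0.368) = 1.75×10^5 m/s.

v ≈ 175 km/s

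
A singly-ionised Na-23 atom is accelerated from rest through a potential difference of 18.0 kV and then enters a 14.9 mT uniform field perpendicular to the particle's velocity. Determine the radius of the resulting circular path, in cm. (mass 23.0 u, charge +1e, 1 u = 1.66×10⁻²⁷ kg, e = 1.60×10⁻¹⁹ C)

The kinetic energy gained is K = qV = (1×1.60×10^-19)(1.80×10^4) = 2.88×10^-15 J.
v = √(2K/m) = 3.88×10^5 m/s.
r = mv/(qB) = (3.82×10^-26)(3.88×10^5) / [(1×1.60×10^-19)(0.0149)] = 6.22 m.

r ≈ 622 cm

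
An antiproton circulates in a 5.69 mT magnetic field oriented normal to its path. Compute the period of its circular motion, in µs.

T ≈ 11.5 µs

The cyclotron period is independent of speed: T = 2πm/(qB).
T = 2π(1.67×10^-27) / [(1×1.60×10^-19)(5.69×10^-3)] = 1.15×10^-5 s.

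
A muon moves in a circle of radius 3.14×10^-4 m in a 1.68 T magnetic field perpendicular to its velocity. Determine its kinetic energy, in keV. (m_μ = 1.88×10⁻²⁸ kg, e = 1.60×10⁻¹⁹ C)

v = qBr/m = (1×1.60×10^-19)(1.68)(3.14×10^-4) / (1.88×10^-28) = 4.49×10^5 m/s.
K = ½mv² = 0.5·(1.88×10^-28)·(4.49×10^5)² = 1.89×10^-17 J = 0.118 keV.

K ≈ 0.118 keV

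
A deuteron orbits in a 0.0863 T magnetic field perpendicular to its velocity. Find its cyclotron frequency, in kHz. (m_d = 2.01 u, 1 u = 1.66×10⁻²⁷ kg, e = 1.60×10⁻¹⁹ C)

f ≈ 659 kHz

f = qB/(2πm) = (1×1.60×10^-19)(0.0863) / [2π(3.34×10^-27)] = 6.59×10^5 Hz.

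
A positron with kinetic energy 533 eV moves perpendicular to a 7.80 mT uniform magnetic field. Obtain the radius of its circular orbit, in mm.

r ≈ 9.99 mm

Convert the energy: K = 533 eV = 8.53×10^-17 J.
v = √(2K/m) = √(2·8.53×10^-17/9.11×10^-31) = 1.37×10^7 m/s.
r = mv/(qB) = (9.11×10^-31)(1.37×10^7) / [(1×1.60×10^-19)(7.80×10^-3)] = 9.99×10^-3 m.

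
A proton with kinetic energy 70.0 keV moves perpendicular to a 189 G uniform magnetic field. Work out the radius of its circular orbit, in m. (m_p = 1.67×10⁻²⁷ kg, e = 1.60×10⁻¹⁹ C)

r ≈ 2.02 m

Convert the energy: K = 70.0 keV = 1.12×10^-14 J.
v = √(2K/m) = √(2·1.12×10^-14/1.67×10^-27) = 3.66×10^6 m/s.
r = mv/(qB) = (1.67×10^-27)(3.66×10^6) / [(1×1.60×10^-19)(0.0189)] = 2.02 m.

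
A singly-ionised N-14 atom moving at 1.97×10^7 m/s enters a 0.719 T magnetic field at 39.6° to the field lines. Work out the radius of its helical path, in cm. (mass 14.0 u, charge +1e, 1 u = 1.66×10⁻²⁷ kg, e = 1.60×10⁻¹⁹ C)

r ≈ 254 cm

Only the perpendicular component v⊥ = v sin39.6° = 1.26×10^7 m/s is bent by the field.
r = m v⊥ /(qB) = (2.32×10^-26)(1.26×10^7) / [(1×1.60×10^-19)(0.719)] = 2.54 m.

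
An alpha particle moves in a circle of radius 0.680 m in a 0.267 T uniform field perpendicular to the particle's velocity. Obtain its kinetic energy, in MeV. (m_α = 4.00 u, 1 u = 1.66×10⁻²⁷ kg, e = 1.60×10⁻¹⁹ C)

K ≈ 1.59 MeV

v = qBr/m = (2×1.60×10^-19)(0.267)(0.680) / (6.64×10^-27) = 8.75×10^6 m/s.
K = ½mv² = 0.5·(6.64×10^-27)·(8.75×10^6)² = 2.54×10^-13 J = 1.59 MeV.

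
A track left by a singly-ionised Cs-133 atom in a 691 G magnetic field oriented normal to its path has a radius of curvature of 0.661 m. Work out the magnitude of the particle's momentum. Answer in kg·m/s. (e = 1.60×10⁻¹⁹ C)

Since qvB = mv²/r, the momentum p = mv = qBr.
p = (1×1.60×10^-19)(0.0691)(0.661) = 7.31×10^-21 kg·m/s.

p ≈ 7.31×10^-21 kg·m/s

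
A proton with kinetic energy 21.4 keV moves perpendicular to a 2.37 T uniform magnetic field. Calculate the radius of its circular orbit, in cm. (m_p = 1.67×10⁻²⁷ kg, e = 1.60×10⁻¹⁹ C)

Convert the energy: K = 21.4 keV = 3.42×10^-15 J.
v = √(2K/m) = √(2·3.42×10^-15/1.67×10^-27) = 2.02×10^6 m/s.
r = mv/(qB) = (1.67×10^-27)(2.02×10^6) / [(1×1.60×10^-19)(2.37)] = 8.92×10^-3 m.

r ≈ 0.892 cm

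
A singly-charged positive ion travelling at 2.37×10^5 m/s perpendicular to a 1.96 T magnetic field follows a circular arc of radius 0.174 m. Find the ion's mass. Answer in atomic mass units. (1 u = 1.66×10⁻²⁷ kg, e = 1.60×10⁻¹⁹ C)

qvB = mv²/r ⇒ m = qBr/v.
m = (1×1.60×10^-19)(1.96)(0.174) / (2.37×10^5) = 2.30×10^-25 kg = 139 u.

m ≈ 139 u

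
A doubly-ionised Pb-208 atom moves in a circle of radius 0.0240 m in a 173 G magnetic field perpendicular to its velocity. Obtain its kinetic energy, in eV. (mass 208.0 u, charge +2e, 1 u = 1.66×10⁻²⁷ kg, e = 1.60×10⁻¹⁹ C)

v = qBr/m = (2×1.60×10^-19)(0.0173)(0.0240) / (3.45×10^-25) = 385 m/s.
K = ½mv² = 0.5·(3.45×10^-25)·(385)² = 2.56×10^-20 J = 0.160 eV.

K ≈ 0.160 eV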